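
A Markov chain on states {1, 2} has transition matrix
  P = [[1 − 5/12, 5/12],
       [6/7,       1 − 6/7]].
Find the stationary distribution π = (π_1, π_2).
π_1 = 72/107, π_2 = 35/107

Solve πP = π with π_1 + π_2 = 1. From πP = π: π_1 · (1 − 5/12) + π_2 · 6/7 = π_1 ⇒ π_2 · 6/7 = π_1 · 5/12 ⇒ π_2/π_1 = (5/12)/(6/7) = 35/72. Together with π_1 + π_2 = 1:
  π_1 = (6/7)/(5/12 + 6/7) = (6/7)/(107/84) = 72/107,
  π_2 = (5/12)/(5/12 + 6/7) = (5/12)/(107/84) = 35/107.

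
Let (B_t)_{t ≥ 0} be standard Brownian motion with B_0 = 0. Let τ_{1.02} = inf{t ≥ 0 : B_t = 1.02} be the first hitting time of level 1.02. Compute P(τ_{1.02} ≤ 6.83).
P(τ_{1.02} ≤ 6.83) = 2(1 − Φ(1.02/√6.83)) = 2(1 − Φ(0.3903)) ≈ 0.6963

By the reflection principle for standard BM, P(τ_b ≤ t) = 2 · P(B_t ≥ b). Since B_t ~ N(0, t), P(B_t ≥ 1.02) = 1 − Φ(1.02/√t) = 1 − Φ(1.02/√6.83) = 1 − Φ(0.3903) ≈ 0.34816. Doubling: P(τ_{1.02} ≤ 6.83) ≈ 2 · 0.34816 = 0.69632 ≈ 0.6963.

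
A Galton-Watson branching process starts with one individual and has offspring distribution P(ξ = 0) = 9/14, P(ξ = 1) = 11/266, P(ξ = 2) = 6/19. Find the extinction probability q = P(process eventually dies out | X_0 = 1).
q = 1

Mean offspring μ = 0·9/14 + 1·11/266 + 2·6/19 = 179/266 ≤ 1. For μ ≤ 1 with offspring not concentrated at 1, the Galton-Watson process goes extinct almost surely, so q = 1.
(Algebraic check: The pgf is f(s) = 9/14 + 11/266·s + 6/19·s². The extinction probability q is the smallest fixed point of f in [0, 1]. Setting s = f(s):
  6/19·s² + (11/266 − 1)·s + 9/14 = 0
  6/19·s² − (9/14 + 6/19)·s + 9/14 = 0
which factors as (s − 1)·(6/19·s − 9/14) = 0, giving roots s = 1 and s = (9/14)/(6/19) = 57/28. Since 57/28 ≥ 1, the smallest root in [0, 1] is s = 1.)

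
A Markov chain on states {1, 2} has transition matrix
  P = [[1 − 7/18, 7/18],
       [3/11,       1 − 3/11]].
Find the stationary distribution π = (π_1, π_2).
π_1 = 54/131, π_2 = 77/131

Solve πP = π with π_1 + π_2 = 1. From πP = π: π_1 · (1 − 7/18) + π_2 · 3/11 = π_1 ⇒ π_2 · 3/11 = π_1 · 7/18 ⇒ π_2/π_1 = (7/18)/(3/11) = 77/54. Together with π_1 + π_2 = 1:
  π_1 = (3/11)/(7/18 + 3/11) = (3/11)/(131/198) = 54/131,
  π_2 = (7/18)/(7/18 + 3/11) = (7/18)/(131/198) = 77/131.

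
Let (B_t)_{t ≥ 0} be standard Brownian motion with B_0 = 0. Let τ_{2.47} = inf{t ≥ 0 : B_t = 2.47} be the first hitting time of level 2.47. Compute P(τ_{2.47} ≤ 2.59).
P(τ_{2.47} ≤ 2.59) = 2(1 − Φ(2.47/√2.59)) = 2(1 − Φ(1.5348)) ≈ 0.1248

By the reflection principle for standard BM, P(τ_b ≤ t) = 2 · P(B_t ≥ b). Since B_t ~ N(0, t), P(B_t ≥ 2.47) = 1 − Φ(2.47/√t) = 1 − Φ(2.47/√2.59) = 1 − Φ(1.5348) ≈ 0.06242. Doubling: P(τ_{2.47} ≤ 2.59) ≈ 2 · 0.06242 = 0.12484 ≈ 0.1248.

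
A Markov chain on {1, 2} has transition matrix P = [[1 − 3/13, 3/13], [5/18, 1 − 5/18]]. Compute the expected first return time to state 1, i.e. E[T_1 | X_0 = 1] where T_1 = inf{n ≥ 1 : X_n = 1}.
E[T_1 | X_0 = 1] = 1/π_1 = 119/65

For an irreducible recurrent Markov chain with stationary distribution π, E[T_i | X_0 = i] = 1/π_i (Kac's formula). Here π_1 = (5/18)/(3/13 + 5/18) = (5/18)/(119/234) = 65/119, so E[T_1 | X_0 = 1] = 1/π_1 = (3/13 + 5/18)/(5/18) = (119/234)/(5/18) = 119/65.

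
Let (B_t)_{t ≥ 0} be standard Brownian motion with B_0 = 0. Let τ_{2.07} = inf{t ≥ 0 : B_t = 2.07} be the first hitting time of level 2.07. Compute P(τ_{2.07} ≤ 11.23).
P(τ_{2.07} ≤ 11.23) = 2(1 − Φ(2.07/√11.23)) = 2(1 − Φ(0.6177)) ≈ 0.5368

By the reflection principle for standard BM, P(τ_b ≤ t) = 2 · P(B_t ≥ b). Since B_t ~ N(0, t), P(B_t ≥ 2.07) = 1 − Φ(2.07/√t) = 1 − Φ(2.07/√11.23) = 1 − Φ(0.6177) ≈ 0.26839. Doubling: P(τ_{2.07} ≤ 11.23) ≈ 2 · 0.26839 = 0.53678 ≈ 0.5368.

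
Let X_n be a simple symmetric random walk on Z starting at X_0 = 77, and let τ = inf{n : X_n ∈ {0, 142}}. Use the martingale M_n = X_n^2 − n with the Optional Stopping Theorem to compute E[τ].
E[τ] = 5005

M_n = X_n^2 − n is a martingale (since E[X_{n+1}^2 | F_n] = X_n^2 + 1). By OST (τ has finite mean in a bounded region), E[M_τ] = E[M_0] = X_0^2 − 0 = 77^2 = 5929. Also E[M_τ] = E[X_τ^2] − E[τ]. The walk exits at 0 or 142, with P(hit 142 first) = 77/142, so E[X_τ^2] = 142^2 · 77/142 + 0 = 10934. Thus E[τ] = E[X_τ^2] − E[M_τ] = 10934 − 5929 = 5005 = 77(142 − 77) = 5005.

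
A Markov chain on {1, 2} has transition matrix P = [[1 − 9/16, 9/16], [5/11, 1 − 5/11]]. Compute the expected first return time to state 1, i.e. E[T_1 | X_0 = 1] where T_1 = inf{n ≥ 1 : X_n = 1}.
E[T_1 | X_0 = 1] = 1/π_1 = 179/80

For an irreducible recurrent Markov chain with stationary distribution π, E[T_i | X_0 = i] = 1/π_i (Kac's formula). Here π_1 = (5/11)/(9/16 + 5/11) = (5/11)/(179/176) = 80/179, so E[T_1 | X_0 = 1] = 1/π_1 = (9/16 + 5/11)/(5/11) = (179/176)/(5/11) = 179/80.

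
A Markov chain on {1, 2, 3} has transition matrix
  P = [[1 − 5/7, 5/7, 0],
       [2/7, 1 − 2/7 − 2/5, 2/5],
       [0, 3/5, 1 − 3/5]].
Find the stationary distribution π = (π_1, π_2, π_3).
π = (6/31, 15/31, 10/31)

This is a birth-death chain on three states, which satisfies detailed balance: π_1 · P_{12} = π_2 · P_{21} and π_2 · P_{23} = π_3 · P_{32}.
From π_1 · 5/7 = π_2 · 2/7: π_2/π_1 = (5/7)/(2/7) = 5/2.
From π_2 · 2/5 = π_3 · 3/5: π_3/π_2 = (2/5)/(3/5) = 2/3.
Take π_1 proportional to 1; then unnormalized π = (1, 5/2, 5/3). Normalize by dividing by the sum 31/6:
  π = (6/31, 15/31, 10/31).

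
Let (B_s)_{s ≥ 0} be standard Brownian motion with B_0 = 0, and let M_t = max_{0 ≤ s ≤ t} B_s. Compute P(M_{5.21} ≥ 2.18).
P(M_{5.21} ≥ 2.18) = 2·P(B_{5.21} ≥ 2.18) = 2(1 − Φ(2.18/√5.21)) ≈ 0.3395

By the reflection principle for Brownian motion, P(M_t ≥ a) = 2 · P(B_t ≥ a) for a ≥ 0. Since B_t ~ N(0, t), P(B_t ≥ 2.18) = 1 − Φ(2.18/√t) = 1 − Φ(2.18/√5.21) = 1 − Φ(0.9551). So
  P(M_{5.21} ≥ 2.18) = 2(1 − Φ(0.9551)) ≈ 0.3395.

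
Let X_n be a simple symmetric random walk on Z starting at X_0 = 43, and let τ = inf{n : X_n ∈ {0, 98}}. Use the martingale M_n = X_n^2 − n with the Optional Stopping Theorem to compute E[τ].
E[τ] = 2365

M_n = X_n^2 − n is a martingale (since E[X_{n+1}^2 | F_n] = X_n^2 + 1). By OST (τ has finite mean in a bounded region), E[M_τ] = E[M_0] = X_0^2 − 0 = 43^2 = 1849. Also E[M_τ] = E[X_τ^2] − E[τ]. The walk exits at 0 or 98, with P(hit 98 first) = 43/98, so E[X_τ^2] = 98^2 · 43/98 + 0 = 4214. Thus E[τ] = E[X_τ^2] − E[M_τ] = 4214 − 1849 = 2365 = 43(98 − 43) = 2365.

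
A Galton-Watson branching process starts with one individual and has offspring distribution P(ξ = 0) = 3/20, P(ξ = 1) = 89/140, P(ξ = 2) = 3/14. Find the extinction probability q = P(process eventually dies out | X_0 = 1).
q = 7/10

The pgf is f(s) = 3/20 + 89/140·s + 3/14·s². The extinction probability q is the smallest fixed point of f in [0, 1]. Setting s = f(s):
  3/14·s² + (89/140 − 1)·s + 3/20 = 0
  3/14·s² − (3/20 + 3/14)·s + 3/20 = 0
which factors as (s − 1)·(3/14·s − 3/20) = 0, giving roots s = 1 and s = (3/20)/(3/14) = 7/10.
Mean offspring μ = 89/140 + 2·3/14 = 149/140 > 1 (supercritical), so q < 1. The extinction probability is the smaller root: q = (3/20)/(3/14) = 7/10.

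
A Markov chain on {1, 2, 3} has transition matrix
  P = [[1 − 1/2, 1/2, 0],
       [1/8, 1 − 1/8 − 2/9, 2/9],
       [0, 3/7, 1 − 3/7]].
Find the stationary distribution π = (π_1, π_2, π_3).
π = (27/191, 108/191, 56/191)

This is a birth-death chain on three states, which satisfies detailed balance: π_1 · P_{12} = π_2 · P_{21} and π_2 · P_{23} = π_3 · P_{32}.
From π_1 · 1/2 = π_2 · 1/8: π_2/π_1 = (1/2)/(1/8) = 4.
From π_2 · 2/9 = π_3 · 3/7: π_3/π_2 = (2/9)/(3/7) = 14/27.
Take π_1 proportional to 1; then unnormalized π = (1, 4, 56/27). Normalize by dividing by the sum 191/27:
  π = (27/191, 108/191, 56/191).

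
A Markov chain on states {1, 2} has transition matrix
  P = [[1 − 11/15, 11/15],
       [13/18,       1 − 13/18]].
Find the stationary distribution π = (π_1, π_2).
π_1 = 65/131, π_2 = 66/131

Solve πP = π with π_1 + π_2 = 1. From πP = π: π_1 · (1 − 11/15) + π_2 · 13/18 = π_1 ⇒ π_2 · 13/18 = π_1 · 11/15 ⇒ π_2/π_1 = (11/15)/(13/18) = 66/65. Together with π_1 + π_2 = 1:
  π_1 = (13/18)/(11/15 + 13/18) = (13/18)/(131/90) = 65/131,
  π_2 = (11/15)/(11/15 + 13/18) = (11/15)/(131/90) = 66/131.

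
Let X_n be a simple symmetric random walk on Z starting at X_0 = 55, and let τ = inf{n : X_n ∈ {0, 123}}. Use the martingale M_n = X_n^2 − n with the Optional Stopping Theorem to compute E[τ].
E[τ] = 3740

M_n = X_n^2 − n is a martingale (since E[X_{n+1}^2 | F_n] = X_n^2 + 1). By OST (τ has finite mean in a bounded region), E[M_τ] = E[M_0] = X_0^2 − 0 = 55^2 = 3025. Also E[M_τ] = E[X_τ^2] − E[τ]. The walk exits at 0 or 123, with P(hit 123 first) = 55/123, so E[X_τ^2] = 123^2 · 55/123 + 0 = 6765. Thus E[τ] = E[X_τ^2] − E[M_τ] = 6765 − 3025 = 3740 = 55(123 − 55) = 3740.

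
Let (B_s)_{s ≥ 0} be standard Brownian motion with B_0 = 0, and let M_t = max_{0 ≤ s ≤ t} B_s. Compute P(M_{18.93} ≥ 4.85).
P(M_{18.93} ≥ 4.85) = 2·P(B_{18.93} ≥ 4.85) = 2(1 − Φ(4.85/√18.93)) ≈ 0.2650

By the reflection principle for Brownian motion, P(M_t ≥ a) = 2 · P(B_t ≥ a) for a ≥ 0. Since B_t ~ N(0, t), P(B_t ≥ 4.85) = 1 − Φ(4.85/√t) = 1 − Φ(4.85/√18.93) = 1 − Φ(1.1147). So
  P(M_{18.93} ≥ 4.85) = 2(1 − Φ(1.1147)) ≈ 0.2650.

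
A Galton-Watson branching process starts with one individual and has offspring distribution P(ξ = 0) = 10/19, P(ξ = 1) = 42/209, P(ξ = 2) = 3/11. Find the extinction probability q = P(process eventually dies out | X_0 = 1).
q = 1

Mean offspring μ = 0·10/19 + 1·42/209 + 2·3/11 = 156/209 ≤ 1. For μ ≤ 1 with offspring not concentrated at 1, the Galton-Watson process goes extinct almost surely, so q = 1.
(Algebraic check: The pgf is f(s) = 10/19 + 42/209·s + 3/11·s². The extinction probability q is the smallest fixed point of f in [0, 1]. Setting s = f(s):
  3/11·s² + (42/209 − 1)·s + 10/19 = 0
  3/11·s² − (10/19 + 3/11)·s + 10/19 = 0
which factors as (s − 1)·(3/11·s − 10/19) = 0, giving roots s = 1 and s = (10/19)/(3/11) = 110/57. Since 110/57 ≥ 1, the smallest root in [0, 1] is s = 1.)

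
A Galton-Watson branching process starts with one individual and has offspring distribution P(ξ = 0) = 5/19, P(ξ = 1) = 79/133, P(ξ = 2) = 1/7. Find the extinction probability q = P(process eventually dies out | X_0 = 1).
q = 1

Mean offspring μ = 0·5/19 + 1·79/133 + 2·1/7 = 117/133 ≤ 1. For μ ≤ 1 with offspring not concentrated at 1, the Galton-Watson process goes extinct almost surely, so q = 1.
(Algebraic check: The pgf is f(s) = 5/19 + 79/133·s + 1/7·s². The extinction probability q is the smallest fixed point of f in [0, 1]. Setting s = f(s):
  1/7·s² + (79/133 − 1)·s + 5/19 = 0
  1/7·s² − (5/19 + 1/7)·s + 5/19 = 0
which factors as (s − 1)·(1/7·s − 5/19) = 0, giving roots s = 1 and s = (5/19)/(1/7) = 35/19. Since 35/19 ≥ 1, the smallest root in [0, 1] is s = 1.)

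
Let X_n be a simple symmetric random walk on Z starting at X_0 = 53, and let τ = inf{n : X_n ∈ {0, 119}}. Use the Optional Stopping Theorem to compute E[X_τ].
E[X_τ] = 53

X_n is a martingale and τ is a bounded-mean stopping time (indeed τ is finite a.s. with bounded expectation since the walk is in a bounded region). By the OST, E[X_τ] = E[X_0] = 53. Equivalently: E[X_τ] = 119 · P(hit 119 first) + 0 · P(hit 0 first) = 119 · (53/119) = 53.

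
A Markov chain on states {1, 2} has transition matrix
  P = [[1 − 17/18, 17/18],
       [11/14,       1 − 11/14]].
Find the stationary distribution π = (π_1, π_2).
π_1 = 99/218, π_2 = 119/218

Solve πP = π with π_1 + π_2 = 1. From πP = π: π_1 · (1 − 17/18) + π_2 · 11/14 = π_1 ⇒ π_2 · 11/14 = π_1 · 17/18 ⇒ π_2/π_1 = (17/18)/(11/14) = 119/99. Together with π_1 + π_2 = 1:
  π_1 = (11/14)/(17/18 + 11/14) = (11/14)/(109/63) = 99/218,
  π_2 = (17/18)/(17/18 + 11/14) = (17/18)/(109/63) = 119/218.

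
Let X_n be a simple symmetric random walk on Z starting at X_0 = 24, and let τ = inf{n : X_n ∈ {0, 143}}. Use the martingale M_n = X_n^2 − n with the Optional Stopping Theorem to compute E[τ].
E[τ] = 2856

M_n = X_n^2 − n is a martingale (since E[X_{n+1}^2 | F_n] = X_n^2 + 1). By OST (τ has finite mean in a bounded region), E[M_τ] = E[M_0] = X_0^2 − 0 = 24^2 = 576. Also E[M_τ] = E[X_τ^2] − E[τ]. The walk exits at 0 or 143, with P(hit 143 first) = 24/143, so E[X_τ^2] = 143^2 · 24/143 + 0 = 3432. Thus E[τ] = E[X_τ^2] − E[M_τ] = 3432 − 576 = 2856 = 24(143 − 24) = 2856.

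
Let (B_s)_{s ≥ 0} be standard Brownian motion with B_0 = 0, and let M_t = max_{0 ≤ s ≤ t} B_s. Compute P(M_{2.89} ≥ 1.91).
P(M_{2.89} ≥ 1.91) = 2·P(B_{2.89} ≥ 1.91) = 2(1 − Φ(1.91/√2.89)) ≈ 0.2612

By the reflection principle for Brownian motion, P(M_t ≥ a) = 2 · P(B_t ≥ a) for a ≥ 0. Since B_t ~ N(0, t), P(B_t ≥ 1.91) = 1 − Φ(1.91/√t) = 1 − Φ(1.91/√2.89) = 1 − Φ(1.1235). So
  P(M_{2.89} ≥ 1.91) = 2(1 − Φ(1.1235)) ≈ 0.2612.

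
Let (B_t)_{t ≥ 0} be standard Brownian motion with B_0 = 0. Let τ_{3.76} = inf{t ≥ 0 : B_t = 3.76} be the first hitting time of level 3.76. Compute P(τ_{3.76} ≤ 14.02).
P(τ_{3.76} ≤ 14.02) = 2(1 − Φ(3.76/√14.02)) = 2(1 − Φ(1.0042)) ≈ 0.3153

By the reflection principle for standard BM, P(τ_b ≤ t) = 2 · P(B_t ≥ b). Since B_t ~ N(0, t), P(B_t ≥ 3.76) = 1 − Φ(3.76/√t) = 1 − Φ(3.76/√14.02) = 1 − Φ(1.0042) ≈ 0.15764. Doubling: P(τ_{3.76} ≤ 14.02) ≈ 2 · 0.15764 = 0.31528 ≈ 0.3153.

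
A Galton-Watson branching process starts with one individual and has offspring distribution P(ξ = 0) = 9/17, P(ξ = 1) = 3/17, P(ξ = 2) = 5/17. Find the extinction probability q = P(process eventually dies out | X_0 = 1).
q = 1

Mean offspring μ = 0·9/17 + 1·3/17 + 2·5/17 = 13/17 ≤ 1. For μ ≤ 1 with offspring not concentrated at 1, the Galton-Watson process goes extinct almost surely, so q = 1.
(Algebraic check: The pgf is f(s) = 9/17 + 3/17·s + 5/17·s². The extinction probability q is the smallest fixed point of f in [0, 1]. Setting s = f(s):
  5/17·s² + (3/17 − 1)·s + 9/17 = 0
  5/17·s² − (9/17 + 5/17)·s + 9/17 = 0
which factors as (s − 1)·(5/17·s − 9/17) = 0, giving roots s = 1 and s = (9/17)/(5/17) = 9/5. Since 9/5 ≥ 1, the smallest root in [0, 1] is s = 1.)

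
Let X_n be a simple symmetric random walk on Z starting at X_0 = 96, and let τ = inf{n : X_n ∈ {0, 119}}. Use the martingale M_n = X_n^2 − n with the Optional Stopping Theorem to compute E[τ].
E[τ] = 2208

M_n = X_n^2 − n is a martingale (since E[X_{n+1}^2 | F_n] = X_n^2 + 1). By OST (τ has finite mean in a bounded region), E[M_τ] = E[M_0] = X_0^2 − 0 = 96^2 = 9216. Also E[M_τ] = E[X_τ^2] − E[τ]. The walk exits at 0 or 119, with P(hit 119 first) = 96/119, so E[X_τ^2] = 119^2 · 96/119 + 0 = 11424. Thus E[τ] = E[X_τ^2] − E[M_τ] = 11424 − 9216 = 2208 = 96(119 − 96) = 2208.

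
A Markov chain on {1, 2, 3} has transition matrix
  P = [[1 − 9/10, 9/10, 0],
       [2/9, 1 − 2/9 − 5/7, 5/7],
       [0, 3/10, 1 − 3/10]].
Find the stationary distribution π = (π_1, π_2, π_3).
π = (140/2057, 567/2057, 1350/2057)

This is a birth-death chain on three states, which satisfies detailed balance: π_1 · P_{12} = π_2 · P_{21} and π_2 · P_{23} = π_3 · P_{32}.
From π_1 · 9/10 = π_2 · 2/9: π_2/π_1 = (9/10)/(2/9) = 81/20.
From π_2 · 5/7 = π_3 · 3/10: π_3/π_2 = (5/7)/(3/10) = 50/21.
Take π_1 proportional to 1; then unnormalized π = (1, 81/20, 135/14). Normalize by dividing by the sum 2057/140:
  π = (140/2057, 567/2057, 1350/2057).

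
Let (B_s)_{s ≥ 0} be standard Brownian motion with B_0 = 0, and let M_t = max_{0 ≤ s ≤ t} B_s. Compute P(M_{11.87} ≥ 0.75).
P(M_{11.87} ≥ 0.75) = 2·P(B_{11.87} ≥ 0.75) = 2(1 − Φ(0.75/√11.87)) ≈ 0.8277

By the reflection principle for Brownian motion, P(M_t ≥ a) = 2 · P(B_t ≥ a) for a ≥ 0. Since B_t ~ N(0, t), P(B_t ≥ 0.75) = 1 − Φ(0.75/√t) = 1 − Φ(0.75/√11.87) = 1 − Φ(0.2177). So
  P(M_{11.87} ≥ 0.75) = 2(1 − Φ(0.2177)) ≈ 0.8277.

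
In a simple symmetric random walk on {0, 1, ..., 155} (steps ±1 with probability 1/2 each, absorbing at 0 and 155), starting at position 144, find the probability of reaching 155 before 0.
P(hit 155 before 0) = 144/155

Let u_k = P(hit 155 before 0 | start at k). Then u_0 = 0, u_155 = 1, and u_k = u_{k-1}/2 + u_{k+1}/2 for 1 ≤ k ≤ 154. This harmonic recurrence is solved by u_k = k/155, giving u_144 = 144/155.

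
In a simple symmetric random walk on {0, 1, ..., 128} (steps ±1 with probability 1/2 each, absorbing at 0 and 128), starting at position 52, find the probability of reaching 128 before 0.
P(hit 128 before 0) = 52/128 = 13/32

Let u_k = P(hit 128 before 0 | start at k). Then u_0 = 0, u_128 = 1, and u_k = u_{k-1}/2 + u_{k+1}/2 for 1 ≤ k ≤ 127. This harmonic recurrence is solved by u_k = k/128, giving u_52 = 52/128 = 13/32.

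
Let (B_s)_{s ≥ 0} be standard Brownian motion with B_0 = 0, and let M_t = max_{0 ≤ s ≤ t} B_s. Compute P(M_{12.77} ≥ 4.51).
P(M_{12.77} ≥ 4.51) = 2·P(B_{12.77} ≥ 4.51) = 2(1 − Φ(4.51/√12.77)) ≈ 0.2069

By the reflection principle for Brownian motion, P(M_t ≥ a) = 2 · P(B_t ≥ a) for a ≥ 0. Since B_t ~ N(0, t), P(B_t ≥ 4.51) = 1 − Φ(4.51/√t) = 1 − Φ(4.51/√12.77) = 1 − Φ(1.2621). So
  P(M_{12.77} ≥ 4.51) = 2(1 − Φ(1.2621)) ≈ 0.2069.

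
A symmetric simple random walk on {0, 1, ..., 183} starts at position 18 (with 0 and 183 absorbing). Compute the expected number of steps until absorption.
E[τ | X_0 = 18] = 2970

Let v_k = E[τ | X_0 = k]. Boundary: v_0 = v_183 = 0. Recurrence: v_k = 1 + (v_{k-1} + v_{k+1})/2 for 1 ≤ k ≤ 182. The particular solution to v_k − (v_{k-1} + v_{k+1})/2 = 1 is v_k = −k^2. Adding homogeneous solution A + B k and matching boundaries gives v_k = k (183 − k). Substituting k = 18: v_18 = 18 · 165 = 2970.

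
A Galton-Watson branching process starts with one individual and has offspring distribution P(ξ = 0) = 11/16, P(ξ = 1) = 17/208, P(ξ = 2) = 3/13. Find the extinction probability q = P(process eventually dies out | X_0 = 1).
q = 1

Mean offspring μ = 0·11/16 + 1·17/208 + 2·3/13 = 113/208 ≤ 1. For μ ≤ 1 with offspring not concentrated at 1, the Galton-Watson process goes extinct almost surely, so q = 1.
(Algebraic check: The pgf is f(s) = 11/16 + 17/208·s + 3/13·s². The extinction probability q is the smallest fixed point of f in [0, 1]. Setting s = f(s):
  3/13·s² + (17/208 − 1)·s + 11/16 = 0
  3/13·s² − (11/16 + 3/13)·s + 11/16 = 0
which factors as (s − 1)·(3/13·s − 11/16) = 0, giving roots s = 1 and s = (11/16)/(3/13) = 143/48. Since 143/48 ≥ 1, the smallest root in [0, 1] is s = 1.)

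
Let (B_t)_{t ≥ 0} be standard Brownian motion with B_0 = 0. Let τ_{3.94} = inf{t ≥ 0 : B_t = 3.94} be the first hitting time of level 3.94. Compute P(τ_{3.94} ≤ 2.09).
P(τ_{3.94} ≤ 2.09) = 2(1 − Φ(3.94/√2.09)) = 2(1 − Φ(2.7254)) ≈ 0.0064

By the reflection principle for standard BM, P(τ_b ≤ t) = 2 · P(B_t ≥ b). Since B_t ~ N(0, t), P(B_t ≥ 3.94) = 1 − Φ(3.94/√t) = 1 − Φ(3.94/√2.09) = 1 − Φ(2.7254) ≈ 0.00321. Doubling: P(τ_{3.94} ≤ 2.09) ≈ 2 · 0.00321 = 0.00642 ≈ 0.0064.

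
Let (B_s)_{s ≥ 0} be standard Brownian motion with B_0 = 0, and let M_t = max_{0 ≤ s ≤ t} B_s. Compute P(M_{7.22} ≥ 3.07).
P(M_{7.22} ≥ 3.07) = 2·P(B_{7.22} ≥ 3.07) = 2(1 − Φ(3.07/√7.22)) ≈ 0.2532

By the reflection principle for Brownian motion, P(M_t ≥ a) = 2 · P(B_t ≥ a) for a ≥ 0. Since B_t ~ N(0, t), P(B_t ≥ 3.07) = 1 − Φ(3.07/√t) = 1 − Φ(3.07/√7.22) = 1 − Φ(1.1425). So
  P(M_{7.22} ≥ 3.07) = 2(1 − Φ(1.1425)) ≈ 0.2532.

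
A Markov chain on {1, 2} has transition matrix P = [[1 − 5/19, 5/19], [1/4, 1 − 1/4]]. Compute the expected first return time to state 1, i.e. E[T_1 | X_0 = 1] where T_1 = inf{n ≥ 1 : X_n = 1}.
E[T_1 | X_0 = 1] = 1/π_1 = 39/19

For an irreducible recurrent Markov chain with stationary distribution π, E[T_i | X_0 = i] = 1/π_i (Kac's formula). Here π_1 = (1/4)/(5/19 + 1/4) = (1/4)/(39/76) = 19/39, so E[T_1 | X_0 = 1] = 1/π_1 = (5/19 + 1/4)/(1/4) = (39/76)/(1/4) = 39/19.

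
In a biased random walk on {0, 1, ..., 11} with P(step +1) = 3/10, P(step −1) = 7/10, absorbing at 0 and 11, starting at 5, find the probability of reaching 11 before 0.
P(hit 11 before 0) = (1 − (7/3)^5) / (1 − (7/3)^11) = 3018789/494287399

Let u_k denote P(reach 11 before 0 | start at k). Boundary: u_0 = 0, u_11 = 1. Recurrence: u_k = 3/10·u_{k+1} + 7/10·u_{k-1} for 1 ≤ k ≤ 10. Try u_k = A + B·r^k with r = q/p = (7/10)/(3/10) = 7/3. Substitution satisfies the recurrence; boundary conditions give:
  u_k = (1 − r^k) / (1 − r^N) = (1 − (7/3)^5) / (1 − (7/3)^11) = 3018789/494287399.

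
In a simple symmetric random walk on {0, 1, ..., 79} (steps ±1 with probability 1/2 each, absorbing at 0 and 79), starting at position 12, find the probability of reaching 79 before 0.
P(hit 79 before 0) = 12/79

Let u_k = P(hit 79 before 0 | start at k). Then u_0 = 0, u_79 = 1, and u_k = u_{k-1}/2 + u_{k+1}/2 for 1 ≤ k ≤ 78. This harmonic recurrence is solved by u_k = k/79, giving u_12 = 12/79.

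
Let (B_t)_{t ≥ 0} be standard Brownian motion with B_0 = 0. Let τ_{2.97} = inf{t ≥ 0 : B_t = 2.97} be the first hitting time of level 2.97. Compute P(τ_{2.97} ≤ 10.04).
P(τ_{2.97} ≤ 10.04) = 2(1 − Φ(2.97/√10.04)) = 2(1 − Φ(0.9373)) ≈ 0.3486

By the reflection principle for standard BM, P(τ_b ≤ t) = 2 · P(B_t ≥ b). Since B_t ~ N(0, t), P(B_t ≥ 2.97) = 1 − Φ(2.97/√t) = 1 − Φ(2.97/√10.04) = 1 − Φ(0.9373) ≈ 0.17430. Doubling: P(τ_{2.97} ≤ 10.04) ≈ 2 · 0.17430 = 0.34860 ≈ 0.3486.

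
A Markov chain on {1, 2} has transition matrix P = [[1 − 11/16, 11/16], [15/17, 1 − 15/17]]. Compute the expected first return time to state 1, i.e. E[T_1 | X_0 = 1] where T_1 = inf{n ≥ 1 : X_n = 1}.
E[T_1 | X_0 = 1] = 1/π_1 = 427/240

For an irreducible recurrent Markov chain with stationary distribution π, E[T_i | X_0 = i] = 1/π_i (Kac's formula). Here π_1 = (15/17)/(11/16 + 15/17) = (15/17)/(427/272) = 240/427, so E[T_1 | X_0 = 1] = 1/π_1 = (11/16 + 15/17)/(15/17) = (427/272)/(15/17) = 427/240.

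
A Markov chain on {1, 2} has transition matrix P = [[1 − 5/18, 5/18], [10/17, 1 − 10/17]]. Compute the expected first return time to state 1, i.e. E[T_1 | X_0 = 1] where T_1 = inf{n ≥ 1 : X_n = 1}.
E[T_1 | X_0 = 1] = 1/π_1 = 53/36

For an irreducible recurrent Markov chain with stationary distribution π, E[T_i | X_0 = i] = 1/π_i (Kac's formula). Here π_1 = (10/17)/(5/18 + 10/17) = (10/17)/(265/306) = 36/53, so E[T_1 | X_0 = 1] = 1/π_1 = (5/18 + 10/17)/(10/17) = (265/306)/(10/17) = 53/36.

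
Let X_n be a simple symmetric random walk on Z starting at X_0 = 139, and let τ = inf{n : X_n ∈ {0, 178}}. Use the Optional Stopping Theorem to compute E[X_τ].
E[X_τ] = 139

X_n is a martingale and τ is a bounded-mean stopping time (indeed τ is finite a.s. with bounded expectation since the walk is in a bounded region). By the OST, E[X_τ] = E[X_0] = 139. Equivalently: E[X_τ] = 178 · P(hit 178 first) + 0 · P(hit 0 first) = 178 · (139/178) = 139.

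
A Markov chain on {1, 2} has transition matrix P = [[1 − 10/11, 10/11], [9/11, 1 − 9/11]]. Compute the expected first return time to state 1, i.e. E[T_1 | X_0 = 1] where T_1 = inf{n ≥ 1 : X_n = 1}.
E[T_1 | X_0 = 1] = 1/π_1 = 19/9

For an irreducible recurrent Markov chain with stationary distribution π, E[T_i | X_0 = i] = 1/π_i (Kac's formula). Here π_1 = (9/11)/(10/11 + 9/11) = (9/11)/(19/11) = 9/19, so E[T_1 | X_0 = 1] = 1/π_1 = (10/11 + 9/11)/(9/11) = (19/11)/(9/11) = 19/9.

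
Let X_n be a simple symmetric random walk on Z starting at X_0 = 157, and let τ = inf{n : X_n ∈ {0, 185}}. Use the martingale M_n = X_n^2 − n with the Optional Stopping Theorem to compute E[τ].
E[τ] = 4396

M_n = X_n^2 − n is a martingale (since E[X_{n+1}^2 | F_n] = X_n^2 + 1). By OST (τ has finite mean in a bounded region), E[M_τ] = E[M_0] = X_0^2 − 0 = 157^2 = 24649. Also E[M_τ] = E[X_τ^2] − E[τ]. The walk exits at 0 or 185, with P(hit 185 first) = 157/185, so E[X_τ^2] = 185^2 · 157/185 + 0 = 29045. Thus E[τ] = E[X_τ^2] − E[M_τ] = 29045 − 24649 = 4396 = 157(185 − 157) = 4396.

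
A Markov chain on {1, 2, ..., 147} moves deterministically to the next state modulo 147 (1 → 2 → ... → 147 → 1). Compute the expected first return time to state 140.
E[T_140 | X_0 = 140] = 147

The chain cycles deterministically, so starting at state 140 it returns in exactly 147 steps. Equivalently, the stationary distribution is uniform π_j = 1/147 for every state j, so by Kac's formula E[T_140] = 1/π_140 = 147.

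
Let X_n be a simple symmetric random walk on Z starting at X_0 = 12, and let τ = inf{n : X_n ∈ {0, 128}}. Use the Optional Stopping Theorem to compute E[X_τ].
E[X_τ] = 12

X_n is a martingale and τ is a bounded-mean stopping time (indeed τ is finite a.s. with bounded expectation since the walk is in a bounded region). By the OST, E[X_τ] = E[X_0] = 12. Equivalently: E[X_τ] = 128 · P(hit 128 first) + 0 · P(hit 0 first) = 128 · (12/128) = 12.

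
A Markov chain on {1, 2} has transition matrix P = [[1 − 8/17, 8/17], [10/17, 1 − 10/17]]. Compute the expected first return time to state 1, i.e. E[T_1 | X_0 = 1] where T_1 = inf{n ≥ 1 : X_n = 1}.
E[T_1 | X_0 = 1] = 1/π_1 = 9/5

For an irreducible recurrent Markov chain with stationary distribution π, E[T_i | X_0 = i] = 1/π_i (Kac's formula). Here π_1 = (10/17)/(8/17 + 10/17) = (10/17)/(18/17) = 5/9, so E[T_1 | X_0 = 1] = 1/π_1 = (8/17 + 10/17)/(10/17) = (18/17)/(10/17) = 9/5.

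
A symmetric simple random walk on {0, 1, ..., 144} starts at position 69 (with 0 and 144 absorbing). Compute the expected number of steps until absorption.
E[τ | X_0 = 69] = 5175

Let v_k = E[τ | X_0 = k]. Boundary: v_0 = v_144 = 0. Recurrence: v_k = 1 + (v_{k-1} + v_{k+1})/2 for 1 ≤ k ≤ 143. The particular solution to v_k − (v_{k-1} + v_{k+1})/2 = 1 is v_k = −k^2. Adding homogeneous solution A + B k and matching boundaries gives v_k = k (144 − k). Substituting k = 69: v_69 = 69 · 75 = 5175.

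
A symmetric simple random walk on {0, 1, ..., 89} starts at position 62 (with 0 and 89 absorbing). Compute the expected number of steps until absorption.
E[τ | X_0 = 62] = 1674

Let v_k = E[τ | X_0 = k]. Boundary: v_0 = v_89 = 0. Recurrence: v_k = 1 + (v_{k-1} + v_{k+1})/2 for 1 ≤ k ≤ 88. The particular solution to v_k − (v_{k-1} + v_{k+1})/2 = 1 is v_k = −k^2. Adding homogeneous solution A + B k and matching boundaries gives v_k = k (89 − k). Substituting k = 62: v_62 = 62 · 27 = 1674.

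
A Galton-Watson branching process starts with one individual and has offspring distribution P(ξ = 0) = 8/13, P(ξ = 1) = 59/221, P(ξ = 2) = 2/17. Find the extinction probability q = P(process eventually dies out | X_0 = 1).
q = 1

Mean offspring μ = 0·8/13 + 1·59/221 + 2·2/17 = 111/221 ≤ 1. For μ ≤ 1 with offspring not concentrated at 1, the Galton-Watson process goes extinct almost surely, so q = 1.
(Algebraic check: The pgf is f(s) = 8/13 + 59/221·s + 2/17·s². The extinction probability q is the smallest fixed point of f in [0, 1]. Setting s = f(s):
  2/17·s² + (59/221 − 1)·s + 8/13 = 0
  2/17·s² − (8/13 + 2/17)·s + 8/13 = 0
which factors as (s − 1)·(2/17·s − 8/13) = 0, giving roots s = 1 and s = (8/13)/(2/17) = 68/13. Since 68/13 ≥ 1, the smallest root in [0, 1] is s = 1.)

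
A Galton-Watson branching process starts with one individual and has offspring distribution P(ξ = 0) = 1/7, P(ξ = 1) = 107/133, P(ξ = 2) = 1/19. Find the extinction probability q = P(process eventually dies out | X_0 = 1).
q = 1

Mean offspring μ = 0·1/7 + 1·107/133 + 2·1/19 = 121/133 ≤ 1. For μ ≤ 1 with offspring not concentrated at 1, the Galton-Watson process goes extinct almost surely, so q = 1.
(Algebraic check: The pgf is f(s) = 1/7 + 107/133·s + 1/19·s². The extinction probability q is the smallest fixed point of f in [0, 1]. Setting s = f(s):
  1/19·s² + (107/133 − 1)·s + 1/7 = 0
  1/19·s² − (1/7 + 1/19)·s + 1/7 = 0
which factors as (s − 1)·(1/19·s − 1/7) = 0, giving roots s = 1 and s = (1/7)/(1/19) = 19/7. Since 19/7 ≥ 1, the smallest root in [0, 1] is s = 1.)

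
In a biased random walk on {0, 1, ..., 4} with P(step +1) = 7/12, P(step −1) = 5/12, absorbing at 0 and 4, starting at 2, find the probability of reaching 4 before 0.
P(hit 4 before 0) = (1 − (5/7)^2) / (1 − (5/7)^4) = 49/74

Let u_k denote P(reach 4 before 0 | start at k). Boundary: u_0 = 0, u_4 = 1. Recurrence: u_k = 7/12·u_{k+1} + 5/12·u_{k-1} for 1 ≤ k ≤ 3. Try u_k = A + B·r^k with r = q/p = (5/12)/(7/12) = 5/7. Substitution satisfies the recurrence; boundary conditions give:
  u_k = (1 − r^k) / (1 − r^N) = (1 − (5/7)^2) / (1 − (5/7)^4) = 49/74.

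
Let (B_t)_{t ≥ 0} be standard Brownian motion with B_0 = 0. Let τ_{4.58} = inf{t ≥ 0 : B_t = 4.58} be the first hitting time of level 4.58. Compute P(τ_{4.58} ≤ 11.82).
P(τ_{4.58} ≤ 11.82) = 2(1 − Φ(4.58/√11.82)) = 2(1 − Φ(1.3322)) ≈ 0.1828

By the reflection principle for standard BM, P(τ_b ≤ t) = 2 · P(B_t ≥ b). Since B_t ~ N(0, t), P(B_t ≥ 4.58) = 1 − Φ(4.58/√t) = 1 − Φ(4.58/√11.82) = 1 − Φ(1.3322) ≈ 0.09140. Doubling: P(τ_{4.58} ≤ 11.82) ≈ 2 · 0.09140 = 0.18280 ≈ 0.1828.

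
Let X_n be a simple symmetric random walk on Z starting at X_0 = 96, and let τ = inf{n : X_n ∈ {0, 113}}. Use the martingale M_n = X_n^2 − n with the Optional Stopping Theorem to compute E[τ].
E[τ] = 1632

M_n = X_n^2 − n is a martingale (since E[X_{n+1}^2 | F_n] = X_n^2 + 1). By OST (τ has finite mean in a bounded region), E[M_τ] = E[M_0] = X_0^2 − 0 = 96^2 = 9216. Also E[M_τ] = E[X_τ^2] − E[τ]. The walk exits at 0 or 113, with P(hit 113 first) = 96/113, so E[X_τ^2] = 113^2 · 96/113 + 0 = 10848. Thus E[τ] = E[X_τ^2] − E[M_τ] = 10848 − 9216 = 1632 = 96(113 − 96) = 1632.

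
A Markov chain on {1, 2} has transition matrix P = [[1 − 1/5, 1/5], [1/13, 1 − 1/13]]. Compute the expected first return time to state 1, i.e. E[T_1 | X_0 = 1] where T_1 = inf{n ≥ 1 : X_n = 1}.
E[T_1 | X_0 = 1] = 1/π_1 = 18/5

For an irreducible recurrent Markov chain with stationary distribution π, E[T_i | X_0 = i] = 1/π_i (Kac's formula). Here π_1 = (1/13)/(1/5 + 1/13) = (1/13)/(18/65) = 5/18, so E[T_1 | X_0 = 1] = 1/π_1 = (1/5 + 1/13)/(1/13) = (18/65)/(1/13) = 18/5.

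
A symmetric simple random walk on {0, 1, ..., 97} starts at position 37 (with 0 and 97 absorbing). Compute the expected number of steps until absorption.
E[τ | X_0 = 37] = 2220

Let v_k = E[τ | X_0 = k]. Boundary: v_0 = v_97 = 0. Recurrence: v_k = 1 + (v_{k-1} + v_{k+1})/2 for 1 ≤ k ≤ 96. The particular solution to v_k − (v_{k-1} + v_{k+1})/2 = 1 is v_k = −k^2. Adding homogeneous solution A + B k and matching boundaries gives v_k = k (97 − k). Substituting k = 37: v_37 = 37 · 60 = 2220.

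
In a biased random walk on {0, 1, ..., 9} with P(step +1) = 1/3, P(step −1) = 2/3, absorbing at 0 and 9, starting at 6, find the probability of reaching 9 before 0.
P(hit 9 before 0) = (1 − (2)^6) / (1 − (2)^9) = 9/73

Let u_k denote P(reach 9 before 0 | start at k). Boundary: u_0 = 0, u_9 = 1. Recurrence: u_k = 1/3·u_{k+1} + 2/3·u_{k-1} for 1 ≤ k ≤ 8. Try u_k = A + B·r^k with r = q/p = (2/3)/(1/3) = 2. Substitution satisfies the recurrence; boundary conditions give:
  u_k = (1 − r^k) / (1 − r^N) = (1 − (2)^6) / (1 − (2)^9) = 9/73.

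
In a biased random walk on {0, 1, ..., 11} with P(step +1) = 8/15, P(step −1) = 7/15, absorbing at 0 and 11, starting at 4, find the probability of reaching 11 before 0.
P(hit 11 before 0) = (1 − (7/8)^4) / (1 − (7/8)^11) = 3554672640/6612607849

Let u_k denote P(reach 11 before 0 | start at k). Boundary: u_0 = 0, u_11 = 1. Recurrence: u_k = 8/15·u_{k+1} + 7/15·u_{k-1} for 1 ≤ k ≤ 10. Try u_k = A + B·r^k with r = q/p = (7/15)/(8/15) = 7/8. Substitution satisfies the recurrence; boundary conditions give:
  u_k = (1 − r^k) / (1 − r^N) = (1 − (7/8)^4) / (1 − (7/8)^11) = 3554672640/6612607849.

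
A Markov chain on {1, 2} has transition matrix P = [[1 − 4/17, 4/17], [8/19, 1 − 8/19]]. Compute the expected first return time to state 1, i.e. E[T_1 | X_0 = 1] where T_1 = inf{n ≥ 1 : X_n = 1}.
E[T_1 | X_0 = 1] = 1/π_1 = 53/34

For an irreducible recurrent Markov chain with stationary distribution π, E[T_i | X_0 = i] = 1/π_i (Kac's formula). Here π_1 = (8/19)/(4/17 + 8/19) = (8/19)/(212/323) = 34/53, so E[T_1 | X_0 = 1] = 1/π_1 = (4/17 + 8/19)/(8/19) = (212/323)/(8/19) = 53/34.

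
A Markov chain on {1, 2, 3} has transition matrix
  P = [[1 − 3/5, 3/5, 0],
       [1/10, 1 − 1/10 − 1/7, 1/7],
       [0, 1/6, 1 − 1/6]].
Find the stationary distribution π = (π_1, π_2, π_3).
π = (7/85, 42/85, 36/85)

This is a birth-death chain on three states, which satisfies detailed balance: π_1 · P_{12} = π_2 · P_{21} and π_2 · P_{23} = π_3 · P_{32}.
From π_1 · 3/5 = π_2 · 1/10: π_2/π_1 = (3/5)/(1/10) = 6.
From π_2 · 1/7 = π_3 · 1/6: π_3/π_2 = (1/7)/(1/6) = 6/7.
Take π_1 proportional to 1; then unnormalized π = (1, 6, 36/7). Normalize by dividing by the sum 85/7:
  π = (7/85, 42/85, 36/85).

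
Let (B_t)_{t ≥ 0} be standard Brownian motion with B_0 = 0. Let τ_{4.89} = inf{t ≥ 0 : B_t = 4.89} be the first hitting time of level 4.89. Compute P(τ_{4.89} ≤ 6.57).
P(τ_{4.89} ≤ 6.57) = 2(1 − Φ(4.89/√6.57)) = 2(1 − Φ(1.9078)) ≈ 0.0564

By the reflection principle for standard BM, P(τ_b ≤ t) = 2 · P(B_t ≥ b). Since B_t ~ N(0, t), P(B_t ≥ 4.89) = 1 − Φ(4.89/√t) = 1 − Φ(4.89/√6.57) = 1 − Φ(1.9078) ≈ 0.02821. Doubling: P(τ_{4.89} ≤ 6.57) ≈ 2 · 0.02821 = 0.05642 ≈ 0.0564.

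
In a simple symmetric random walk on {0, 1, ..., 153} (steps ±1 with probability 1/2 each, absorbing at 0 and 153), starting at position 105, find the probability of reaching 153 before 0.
P(hit 153 before 0) = 105/153 = 35/51

Let u_k = P(hit 153 before 0 | start at k). Then u_0 = 0, u_153 = 1, and u_k = u_{k-1}/2 + u_{k+1}/2 for 1 ≤ k ≤ 152. This harmonic recurrence is solved by u_k = k/153, giving u_105 = 105/153 = 35/51.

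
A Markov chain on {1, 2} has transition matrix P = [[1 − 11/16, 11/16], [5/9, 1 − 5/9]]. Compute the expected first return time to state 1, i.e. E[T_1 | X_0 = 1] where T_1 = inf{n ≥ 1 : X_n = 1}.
E[T_1 | X_0 = 1] = 1/π_1 = 179/80

For an irreducible recurrent Markov chain with stationary distribution π, E[T_i | X_0 = i] = 1/π_i (Kac's formula). Here π_1 = (5/9)/(11/16 + 5/9) = (5/9)/(179/144) = 80/179, so E[T_1 | X_0 = 1] = 1/π_1 = (11/16 + 5/9)/(5/9) = (179/144)/(5/9) = 179/80.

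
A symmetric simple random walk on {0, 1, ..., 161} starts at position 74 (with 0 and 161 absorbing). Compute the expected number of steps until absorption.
E[τ | X_0 = 74] = 6438

Let v_k = E[τ | X_0 = k]. Boundary: v_0 = v_161 = 0. Recurrence: v_k = 1 + (v_{k-1} + v_{k+1})/2 for 1 ≤ k ≤ 160. The particular solution to v_k − (v_{k-1} + v_{k+1})/2 = 1 is v_k = −k^2. Adding homogeneous solution A + B k and matching boundaries gives v_k = k (161 − k). Substituting k = 74: v_74 = 74 · 87 = 6438.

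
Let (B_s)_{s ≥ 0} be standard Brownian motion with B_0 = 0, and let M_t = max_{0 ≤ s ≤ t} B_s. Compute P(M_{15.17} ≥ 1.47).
P(M_{15.17} ≥ 1.47) = 2·P(B_{15.17} ≥ 1.47) = 2(1 − Φ(1.47/√15.17)) ≈ 0.7059

By the reflection principle for Brownian motion, P(M_t ≥ a) = 2 · P(B_t ≥ a) for a ≥ 0. Since B_t ~ N(0, t), P(B_t ≥ 1.47) = 1 − Φ(1.47/√t) = 1 − Φ(1.47/√15.17) = 1 − Φ(0.3774). So
  P(M_{15.17} ≥ 1.47) = 2(1 − Φ(0.3774)) ≈ 0.7059.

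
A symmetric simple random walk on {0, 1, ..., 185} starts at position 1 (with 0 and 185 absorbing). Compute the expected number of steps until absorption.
E[τ | X_0 = 1] = 184

Let v_k = E[τ | X_0 = k]. Boundary: v_0 = v_185 = 0. Recurrence: v_k = 1 + (v_{k-1} + v_{k+1})/2 for 1 ≤ k ≤ 184. The particular solution to v_k − (v_{k-1} + v_{k+1})/2 = 1 is v_k = −k^2. Adding homogeneous solution A + B k and matching boundaries gives v_k = k (185 − k). Substituting k = 1: v_1 = 1 · 184 = 184.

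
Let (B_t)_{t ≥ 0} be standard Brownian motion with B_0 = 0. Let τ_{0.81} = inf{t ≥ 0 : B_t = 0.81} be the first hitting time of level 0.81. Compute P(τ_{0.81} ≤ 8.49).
P(τ_{0.81} ≤ 8.49) = 2(1 − Φ(0.81/√8.49)) = 2(1 − Φ(0.2780)) ≈ 0.7810

By the reflection principle for standard BM, P(τ_b ≤ t) = 2 · P(B_t ≥ b). Since B_t ~ N(0, t), P(B_t ≥ 0.81) = 1 − Φ(0.81/√t) = 1 − Φ(0.81/√8.49) = 1 − Φ(0.2780) ≈ 0.39051. Doubling: P(τ_{0.81} ≤ 8.49) ≈ 2 · 0.39051 = 0.78102 ≈ 0.7810.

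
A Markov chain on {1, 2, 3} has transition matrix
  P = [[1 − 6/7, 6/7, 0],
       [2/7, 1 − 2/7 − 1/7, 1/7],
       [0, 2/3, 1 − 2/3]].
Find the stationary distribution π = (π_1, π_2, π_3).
π = (14/65, 42/65, 9/65)

This is a birth-death chain on three states, which satisfies detailed balance: π_1 · P_{12} = π_2 · P_{21} and π_2 · P_{23} = π_3 · P_{32}.
From π_1 · 6/7 = π_2 · 2/7: π_2/π_1 = (6/7)/(2/7) = 3.
From π_2 · 1/7 = π_3 · 2/3: π_3/π_2 = (1/7)/(2/3) = 3/14.
Take π_1 proportional to 1; then unnormalized π = (1, 3, 9/14). Normalize by dividing by the sum 65/14:
  π = (14/65, 42/65, 9/65).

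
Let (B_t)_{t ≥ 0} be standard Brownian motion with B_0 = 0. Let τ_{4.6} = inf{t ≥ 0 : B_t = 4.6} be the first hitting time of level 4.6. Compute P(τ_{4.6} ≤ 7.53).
P(τ_{4.6} ≤ 7.53) = 2(1 − Φ(4.6/√7.53)) = 2(1 − Φ(1.6763)) ≈ 0.0937

By the reflection principle for standard BM, P(τ_b ≤ t) = 2 · P(B_t ≥ b). Since B_t ~ N(0, t), P(B_t ≥ 4.6) = 1 − Φ(4.6/√t) = 1 − Φ(4.6/√7.53) = 1 − Φ(1.6763) ≈ 0.04684. Doubling: P(τ_{4.6} ≤ 7.53) ≈ 2 · 0.04684 = 0.09368 ≈ 0.0937.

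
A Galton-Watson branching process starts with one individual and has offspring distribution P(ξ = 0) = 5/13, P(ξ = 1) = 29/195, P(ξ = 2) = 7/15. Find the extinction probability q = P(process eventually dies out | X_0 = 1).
q = 75/91

The pgf is f(s) = 5/13 + 29/195·s + 7/15·s². The extinction probability q is the smallest fixed point of f in [0, 1]. Setting s = f(s):
  7/15·s² + (29/195 − 1)·s + 5/13 = 0
  7/15·s² − (5/13 + 7/15)·s + 5/13 = 0
which factors as (s − 1)·(7/15·s − 5/13) = 0, giving roots s = 1 and s = (5/13)/(7/15) = 75/91.
Mean offspring μ = 29/195 + 2·7/15 = 211/195 > 1 (supercritical), so q < 1. The extinction probability is the smaller root: q = (5/13)/(7/15) = 75/91.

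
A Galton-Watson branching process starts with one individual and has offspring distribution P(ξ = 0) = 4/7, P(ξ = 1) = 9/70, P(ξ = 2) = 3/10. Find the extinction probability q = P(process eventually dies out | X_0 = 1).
q = 1

Mean offspring μ = 0·4/7 + 1·9/70 + 2·3/10 = 51/70 ≤ 1. For μ ≤ 1 with offspring not concentrated at 1, the Galton-Watson process goes extinct almost surely, so q = 1.
(Algebraic check: The pgf is f(s) = 4/7 + 9/70·s + 3/10·s². The extinction probability q is the smallest fixed point of f in [0, 1]. Setting s = f(s):
  3/10·s² + (9/70 − 1)·s + 4/7 = 0
  3/10·s² − (4/7 + 3/10)·s + 4/7 = 0
which factors as (s − 1)·(3/10·s − 4/7) = 0, giving roots s = 1 and s = (4/7)/(3/10) = 40/21. Since 40/21 ≥ 1, the smallest root in [0, 1] is s = 1.)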